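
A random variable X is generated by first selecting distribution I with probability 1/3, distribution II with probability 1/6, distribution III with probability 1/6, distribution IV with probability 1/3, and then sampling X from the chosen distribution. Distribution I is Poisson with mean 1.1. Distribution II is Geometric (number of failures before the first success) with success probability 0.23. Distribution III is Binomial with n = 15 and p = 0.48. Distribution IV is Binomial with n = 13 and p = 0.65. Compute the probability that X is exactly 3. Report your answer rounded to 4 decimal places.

Conditional on each component, P(X = 3): I: 0.0738419; II: 0.105003; III: 0.0196687; IV: 0.00216664.
By total probability, P(X = 3) = 0.333333·0.0738419 + 0.166667·0.105003 + 0.166667·0.0196687 + 0.333333·0.00216664 = 0.0461147.

0.0461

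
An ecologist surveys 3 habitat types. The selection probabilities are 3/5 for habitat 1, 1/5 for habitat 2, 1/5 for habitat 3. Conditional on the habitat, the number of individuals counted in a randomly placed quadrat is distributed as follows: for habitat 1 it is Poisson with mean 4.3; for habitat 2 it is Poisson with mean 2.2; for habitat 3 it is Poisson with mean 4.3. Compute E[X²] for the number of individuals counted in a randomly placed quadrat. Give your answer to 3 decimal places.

For each component E[X²] = Var + (mean)², giving 1: 22.79; 2: 7.04; 3: 22.79.
Overall E[X²] = 0.6·22.79 + 0.2·7.04 + 0.2·22.79 = 19.64.

19.640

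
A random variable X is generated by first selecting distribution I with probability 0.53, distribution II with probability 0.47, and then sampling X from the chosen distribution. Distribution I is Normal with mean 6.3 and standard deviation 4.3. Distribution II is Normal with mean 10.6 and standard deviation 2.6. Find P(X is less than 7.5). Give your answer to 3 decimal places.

0.378

Conditional on each component, P(X < 7.5): I: 0.609904; II: 0.11657.
By total probability, P(X < 7.5) = 0.53·0.609904 + 0.47·0.11657 = 0.378037.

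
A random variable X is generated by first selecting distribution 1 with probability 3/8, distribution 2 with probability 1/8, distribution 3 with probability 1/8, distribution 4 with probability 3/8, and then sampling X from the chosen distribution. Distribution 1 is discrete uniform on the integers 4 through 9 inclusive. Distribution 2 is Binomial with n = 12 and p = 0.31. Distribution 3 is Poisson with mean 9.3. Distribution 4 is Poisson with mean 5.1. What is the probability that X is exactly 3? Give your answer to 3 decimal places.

0.081

Conditional on each component, P(X = 3): 1: 0; 2: 0.232354; 3: 0.0122563; 4: 0.13479.
By total probability, P(X = 3) = 0.375·0 + 0.125·0.232354 + 0.125·0.0122563 + 0.375·0.13479 = 0.0811225.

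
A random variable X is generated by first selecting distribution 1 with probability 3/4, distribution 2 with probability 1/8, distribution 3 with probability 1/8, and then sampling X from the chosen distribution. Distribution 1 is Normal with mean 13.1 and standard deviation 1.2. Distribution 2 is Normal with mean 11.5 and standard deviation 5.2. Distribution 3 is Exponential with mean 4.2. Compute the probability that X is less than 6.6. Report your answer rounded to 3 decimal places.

0.121

Conditional on each component, P(X < 6.6): 1: 3.03602e-08; 2: 0.173018; 3: 0.792252.
By total probability, P(X < 6.6) = 0.75·3.03602e-08 + 0.125·0.173018 + 0.125·0.792252 = 0.120659.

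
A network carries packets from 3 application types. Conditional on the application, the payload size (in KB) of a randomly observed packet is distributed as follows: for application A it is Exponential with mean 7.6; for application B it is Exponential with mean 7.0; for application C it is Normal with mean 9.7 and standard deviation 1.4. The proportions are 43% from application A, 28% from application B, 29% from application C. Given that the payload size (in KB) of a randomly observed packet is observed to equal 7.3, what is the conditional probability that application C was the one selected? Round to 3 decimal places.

0.347

Likelihoods f(7.3 | ·): A: 0.0503541; B: 0.0503495; C: 0.0655594.
Posterior ∝ prior × likelihood. Numerator for C: 0.29·0.0655594 = 0.0190122.
Normalizing constant: 0.43·0.0503541 + 0.28·0.0503495 + 0.29·0.0655594 = 0.0547624.
P(C | observation) = 0.0190122 / 0.0547624 = 0.347177.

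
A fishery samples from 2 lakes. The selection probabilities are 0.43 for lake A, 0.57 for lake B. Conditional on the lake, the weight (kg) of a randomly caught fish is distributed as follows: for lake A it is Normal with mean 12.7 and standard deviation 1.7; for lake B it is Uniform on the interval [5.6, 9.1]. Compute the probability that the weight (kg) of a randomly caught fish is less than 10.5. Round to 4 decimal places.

Conditional on each lake, P(X < 10.5): A: 0.0978124; B: 1.
By total probability, P(X < 10.5) = 0.43·0.0978124 + 0.57·1 = 0.612059.

0.6121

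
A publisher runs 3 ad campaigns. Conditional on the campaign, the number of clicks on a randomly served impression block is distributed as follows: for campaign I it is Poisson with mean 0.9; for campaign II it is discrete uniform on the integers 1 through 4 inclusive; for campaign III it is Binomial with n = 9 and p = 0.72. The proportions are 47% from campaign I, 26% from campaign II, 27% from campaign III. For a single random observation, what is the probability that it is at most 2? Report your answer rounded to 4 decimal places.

0.5712

Conditional on each campaign, P(X ≤ 2): I: 0.937143; II: 0.5; III: 0.0027735.
By total probability, P(X ≤ 2) = 0.47·0.937143 + 0.26·0.5 + 0.27·0.0027735 = 0.571206.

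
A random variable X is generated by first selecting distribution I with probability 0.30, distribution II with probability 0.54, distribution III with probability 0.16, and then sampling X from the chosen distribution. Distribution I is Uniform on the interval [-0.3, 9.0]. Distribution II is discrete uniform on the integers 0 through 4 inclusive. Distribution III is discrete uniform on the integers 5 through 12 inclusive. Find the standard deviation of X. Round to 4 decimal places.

3.0747

Per component, I: μ=4.35, E[X²]=26.13; II: μ=2, E[X²]=6; III: μ=8.5, E[X²]=77.5.
E[X] = 0.3·4.35 + 0.54·2 + 0.16·8.5 = 3.745.
E[X²] = 0.3·26.13 + 0.54·6 + 0.16·77.5 = 23.479.
Var(X) = E[X²] − (E[X])² = 23.479 − 14.025 = 9.45397.
SD(X) = √9.45397 = 3.07473.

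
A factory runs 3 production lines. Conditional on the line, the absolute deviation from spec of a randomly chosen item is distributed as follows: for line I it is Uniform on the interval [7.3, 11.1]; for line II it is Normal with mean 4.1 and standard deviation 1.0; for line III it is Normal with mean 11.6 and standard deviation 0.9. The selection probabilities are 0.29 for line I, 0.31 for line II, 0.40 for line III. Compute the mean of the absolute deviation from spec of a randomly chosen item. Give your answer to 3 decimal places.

8.579

Component means — I: 9.2; II: 4.1; III: 11.6.
E[X] = 0.29·9.2 + 0.31·4.1 + 0.4·11.6 = 8.579.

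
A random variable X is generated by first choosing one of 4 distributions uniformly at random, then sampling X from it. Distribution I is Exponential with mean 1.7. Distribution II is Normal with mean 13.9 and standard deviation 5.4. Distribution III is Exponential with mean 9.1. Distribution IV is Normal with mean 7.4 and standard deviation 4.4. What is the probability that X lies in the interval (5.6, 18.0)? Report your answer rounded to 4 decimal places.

0.4510

Conditional on each component, P(5.6 < X < 18.0): I: 0.0370756; II: 0.714009; III: 0.40209; IV: 0.650767.
By total probability, P(5.6 < X < 18.0) = 0.25·0.0370756 + 0.25·0.714009 + 0.25·0.40209 + 0.25·0.650767 = 0.450986.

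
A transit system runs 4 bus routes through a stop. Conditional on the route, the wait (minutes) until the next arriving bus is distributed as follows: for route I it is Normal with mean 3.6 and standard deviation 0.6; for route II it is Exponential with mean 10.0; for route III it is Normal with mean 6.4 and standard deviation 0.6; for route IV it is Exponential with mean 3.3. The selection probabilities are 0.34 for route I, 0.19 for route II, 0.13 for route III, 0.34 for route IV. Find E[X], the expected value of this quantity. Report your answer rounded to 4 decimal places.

5.0780

Component means — I: 3.6; II: 10; III: 6.4; IV: 3.3.
E[X] = 0.34·3.6 + 0.19·10 + 0.13·6.4 + 0.34·3.3 = 5.078.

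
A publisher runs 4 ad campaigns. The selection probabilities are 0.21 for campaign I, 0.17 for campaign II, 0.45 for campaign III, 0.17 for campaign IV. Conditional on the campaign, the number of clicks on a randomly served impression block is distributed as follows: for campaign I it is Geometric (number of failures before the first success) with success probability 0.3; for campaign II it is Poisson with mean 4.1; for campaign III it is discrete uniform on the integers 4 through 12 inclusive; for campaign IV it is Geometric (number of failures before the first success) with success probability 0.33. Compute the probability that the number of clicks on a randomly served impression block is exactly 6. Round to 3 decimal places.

0.081

Conditional on each campaign, P(X = 6): I: 0.0352947; II: 0.109336; III: 0.111111; IV: 0.0298513.
By total probability, P(X = 6) = 0.21·0.0352947 + 0.17·0.109336 + 0.45·0.111111 + 0.17·0.0298513 = 0.0810737.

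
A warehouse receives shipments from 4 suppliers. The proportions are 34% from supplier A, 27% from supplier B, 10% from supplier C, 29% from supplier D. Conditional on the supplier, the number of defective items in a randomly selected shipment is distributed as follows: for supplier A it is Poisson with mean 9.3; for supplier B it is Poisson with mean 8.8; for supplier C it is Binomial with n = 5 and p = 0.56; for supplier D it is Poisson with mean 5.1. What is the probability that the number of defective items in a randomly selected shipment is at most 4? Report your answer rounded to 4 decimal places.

Conditional on each supplier, P(X ≤ 4): A: 0.0456475; B: 0.0620978; C: 0.944927; D: 0.423125.
By total probability, P(X ≤ 4) = 0.34·0.0456475 + 0.27·0.0620978 + 0.1·0.944927 + 0.29·0.423125 = 0.249486.

0.2495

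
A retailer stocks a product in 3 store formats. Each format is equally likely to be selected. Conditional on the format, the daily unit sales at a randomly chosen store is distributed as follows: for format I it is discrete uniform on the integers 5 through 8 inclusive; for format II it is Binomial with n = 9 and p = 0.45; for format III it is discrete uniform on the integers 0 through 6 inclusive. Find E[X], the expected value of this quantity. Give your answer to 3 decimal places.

Component means — I: 6.5; II: 4.05; III: 3.
E[X] = 0.333333·6.5 + 0.333333·4.05 + 0.333333·3 = 4.51667.

4.517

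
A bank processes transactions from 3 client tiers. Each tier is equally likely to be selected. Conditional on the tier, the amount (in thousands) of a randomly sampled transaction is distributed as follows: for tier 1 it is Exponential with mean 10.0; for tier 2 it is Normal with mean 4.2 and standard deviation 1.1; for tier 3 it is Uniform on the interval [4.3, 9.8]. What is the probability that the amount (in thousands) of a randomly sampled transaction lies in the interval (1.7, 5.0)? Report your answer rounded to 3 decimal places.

Conditional on each tier, P(1.7 < X < 5.0): 1: 0.237134; 2: 0.754949; 3: 0.127273.
By total probability, P(1.7 < X < 5.0) = 0.333333·0.237134 + 0.333333·0.754949 + 0.333333·0.127273 = 0.373119.

0.373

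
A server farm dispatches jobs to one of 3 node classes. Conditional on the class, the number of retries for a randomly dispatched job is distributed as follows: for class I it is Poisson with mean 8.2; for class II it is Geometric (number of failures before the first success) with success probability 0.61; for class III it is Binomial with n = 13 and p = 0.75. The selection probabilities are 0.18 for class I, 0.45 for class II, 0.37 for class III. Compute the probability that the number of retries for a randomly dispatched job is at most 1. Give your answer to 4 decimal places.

0.3820

Conditional on each class, P(X ≤ 1): I: 0.00252681; II: 0.8479; III: 5.96046e-07.
By total probability, P(X ≤ 1) = 0.18·0.00252681 + 0.45·0.8479 + 0.37·5.96046e-07 = 0.38201.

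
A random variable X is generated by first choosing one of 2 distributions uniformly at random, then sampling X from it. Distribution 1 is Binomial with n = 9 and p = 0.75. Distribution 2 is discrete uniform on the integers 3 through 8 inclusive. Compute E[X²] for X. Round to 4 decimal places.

40.2083

For each component E[X²] = Var + (mean)², giving 1: 47.25; 2: 33.1667.
Overall E[X²] = 0.5·47.25 + 0.5·33.1667 = 40.2083.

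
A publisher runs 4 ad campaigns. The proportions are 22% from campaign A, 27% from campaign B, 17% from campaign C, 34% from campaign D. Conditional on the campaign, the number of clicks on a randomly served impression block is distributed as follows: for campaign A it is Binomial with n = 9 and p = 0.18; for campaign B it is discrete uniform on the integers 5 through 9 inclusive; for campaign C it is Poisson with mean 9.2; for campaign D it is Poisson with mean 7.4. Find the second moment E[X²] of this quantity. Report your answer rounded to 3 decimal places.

51.727

For each component E[X²] = Var + (mean)², giving A: 3.9528; B: 51; C: 93.84; D: 62.16.
Overall E[X²] = 0.22·3.9528 + 0.27·51 + 0.17·93.84 + 0.34·62.16 = 51.7268.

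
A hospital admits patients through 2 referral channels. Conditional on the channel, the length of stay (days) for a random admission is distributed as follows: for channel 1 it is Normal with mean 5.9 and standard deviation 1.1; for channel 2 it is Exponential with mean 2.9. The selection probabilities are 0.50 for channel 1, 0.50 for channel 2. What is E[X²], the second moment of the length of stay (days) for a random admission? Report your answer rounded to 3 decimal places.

For each component E[X²] = Var + (mean)², giving 1: 36.02; 2: 16.82.
Overall E[X²] = 0.5·36.02 + 0.5·16.82 = 26.42.

26.420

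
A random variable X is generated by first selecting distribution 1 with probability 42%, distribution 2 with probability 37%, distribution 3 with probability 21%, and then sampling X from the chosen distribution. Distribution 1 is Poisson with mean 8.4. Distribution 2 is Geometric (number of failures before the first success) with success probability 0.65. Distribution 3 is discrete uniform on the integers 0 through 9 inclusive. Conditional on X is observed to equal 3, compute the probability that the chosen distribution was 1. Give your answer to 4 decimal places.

0.2296

Likelihoods P(X=3 | ·): 1: 0.0222133; 2: 0.0278687; 3: 0.1.
Posterior ∝ prior × likelihood. Numerator for 1: 0.42·0.0222133 = 0.00932958.
Normalizing constant: 0.42·0.0222133 + 0.37·0.0278687 + 0.21·0.1 = 0.040641.
P(1 | observation) = 0.00932958 / 0.040641 = 0.229561.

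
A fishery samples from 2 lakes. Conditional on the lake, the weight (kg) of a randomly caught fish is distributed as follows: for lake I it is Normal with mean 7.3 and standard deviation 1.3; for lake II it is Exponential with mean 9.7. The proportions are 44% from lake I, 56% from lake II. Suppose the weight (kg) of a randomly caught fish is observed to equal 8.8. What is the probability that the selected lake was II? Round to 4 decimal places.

Likelihoods f(8.8 | ·): I: 0.157712; II: 0.041613.
Posterior ∝ prior × likelihood. Numerator for II: 0.56·0.041613 = 0.0233033.
Normalizing constant: 0.44·0.157712 + 0.56·0.041613 = 0.0926967.
P(II | observation) = 0.0233033 / 0.0926967 = 0.251393.

0.2514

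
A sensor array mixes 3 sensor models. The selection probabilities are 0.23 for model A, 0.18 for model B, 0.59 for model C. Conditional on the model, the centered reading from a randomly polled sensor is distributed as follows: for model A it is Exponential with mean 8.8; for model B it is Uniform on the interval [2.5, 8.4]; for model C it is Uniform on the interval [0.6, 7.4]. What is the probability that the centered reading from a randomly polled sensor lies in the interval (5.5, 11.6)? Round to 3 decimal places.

Conditional on each model, P(5.5 < X < 11.6): A: 0.26764; B: 0.491525; C: 0.279412.
By total probability, P(5.5 < X < 11.6) = 0.23·0.26764 + 0.18·0.491525 + 0.59·0.279412 = 0.314885.

0.315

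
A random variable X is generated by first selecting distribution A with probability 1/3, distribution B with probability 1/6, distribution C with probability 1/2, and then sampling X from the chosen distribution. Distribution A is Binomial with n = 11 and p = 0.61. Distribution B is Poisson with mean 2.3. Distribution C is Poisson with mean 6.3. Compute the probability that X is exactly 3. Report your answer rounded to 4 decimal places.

0.0788

Conditional on each component, P(X = 3): A: 0.0200443; B: 0.203308; C: 0.0765271.
By total probability, P(X = 3) = 0.333333·0.0200443 + 0.166667·0.203308 + 0.5·0.0765271 = 0.0788297.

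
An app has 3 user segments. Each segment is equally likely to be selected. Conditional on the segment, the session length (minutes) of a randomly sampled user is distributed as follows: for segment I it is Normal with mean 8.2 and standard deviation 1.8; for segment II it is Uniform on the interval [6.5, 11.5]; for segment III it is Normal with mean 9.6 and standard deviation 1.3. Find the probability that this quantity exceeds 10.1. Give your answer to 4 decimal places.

Conditional on each segment, P(X > 10.1): I: 0.145586; II: 0.28; III: 0.350261.
By total probability, P(X > 10.1) = 0.333333·0.145586 + 0.333333·0.28 + 0.333333·0.350261 = 0.258616.

0.2586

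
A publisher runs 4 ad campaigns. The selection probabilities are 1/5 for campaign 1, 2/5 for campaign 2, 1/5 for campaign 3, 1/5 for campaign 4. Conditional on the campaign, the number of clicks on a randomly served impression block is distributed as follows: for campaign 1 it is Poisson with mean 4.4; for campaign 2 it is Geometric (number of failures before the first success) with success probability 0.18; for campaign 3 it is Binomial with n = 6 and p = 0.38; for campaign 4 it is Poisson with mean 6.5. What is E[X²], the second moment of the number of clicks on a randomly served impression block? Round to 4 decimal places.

34.2491

For each component E[X²] = Var + (mean)², giving 1: 23.76; 2: 46.0617; 3: 6.612; 4: 48.75.
Overall E[X²] = 0.2·23.76 + 0.4·46.0617 + 0.2·6.612 + 0.2·48.75 = 34.2491.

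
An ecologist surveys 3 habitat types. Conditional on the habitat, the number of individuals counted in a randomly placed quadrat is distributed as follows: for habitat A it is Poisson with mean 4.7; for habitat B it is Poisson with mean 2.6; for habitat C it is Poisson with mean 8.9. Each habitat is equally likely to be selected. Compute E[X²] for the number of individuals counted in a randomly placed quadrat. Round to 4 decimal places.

For each component E[X²] = Var + (mean)², giving A: 26.79; B: 9.36; C: 88.11.
Overall E[X²] = 0.333333·26.79 + 0.333333·9.36 + 0.333333·88.11 = 41.42.

41.4200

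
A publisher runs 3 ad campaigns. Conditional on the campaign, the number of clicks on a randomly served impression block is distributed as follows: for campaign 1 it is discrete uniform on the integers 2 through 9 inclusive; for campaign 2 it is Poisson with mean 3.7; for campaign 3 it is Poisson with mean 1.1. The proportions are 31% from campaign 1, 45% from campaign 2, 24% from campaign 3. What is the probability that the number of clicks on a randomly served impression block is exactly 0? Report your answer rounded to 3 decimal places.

0.091

Conditional on each campaign, P(X = 0): 1: 0; 2: 0.0247235; 3: 0.332871.
By total probability, P(X = 0) = 0.31·0 + 0.45·0.0247235 + 0.24·0.332871 = 0.0910146.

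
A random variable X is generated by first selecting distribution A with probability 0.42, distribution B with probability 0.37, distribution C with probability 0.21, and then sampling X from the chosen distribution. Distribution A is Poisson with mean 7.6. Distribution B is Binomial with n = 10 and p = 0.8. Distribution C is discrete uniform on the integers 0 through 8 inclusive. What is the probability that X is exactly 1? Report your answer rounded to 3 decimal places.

Conditional on each component, P(X = 1): A: 0.00380343; B: 4.096e-06; C: 0.111111.
By total probability, P(X = 1) = 0.42·0.00380343 + 0.37·4.096e-06 + 0.21·0.111111 = 0.0249323.

0.025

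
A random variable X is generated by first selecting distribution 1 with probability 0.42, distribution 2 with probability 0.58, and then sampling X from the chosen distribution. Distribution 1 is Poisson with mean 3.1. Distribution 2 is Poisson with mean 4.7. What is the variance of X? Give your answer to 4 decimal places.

Per component, 1: μ=3.1, E[X²]=12.71; 2: μ=4.7, E[X²]=26.79.
E[X] = 0.42·3.1 + 0.58·4.7 = 4.028.
E[X²] = 0.42·12.71 + 0.58·26.79 = 20.8764.
Var(X) = E[X²] − (E[X])² = 20.8764 − 16.2248 = 4.65162.

4.6516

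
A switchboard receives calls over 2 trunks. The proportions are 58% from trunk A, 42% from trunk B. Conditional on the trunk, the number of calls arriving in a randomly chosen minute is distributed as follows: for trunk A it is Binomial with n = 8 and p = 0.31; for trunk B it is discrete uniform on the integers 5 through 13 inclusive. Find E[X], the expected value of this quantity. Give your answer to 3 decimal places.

5.218

Component means — A: 2.48; B: 9.
E[X] = 0.58·2.48 + 0.42·9 = 5.2184.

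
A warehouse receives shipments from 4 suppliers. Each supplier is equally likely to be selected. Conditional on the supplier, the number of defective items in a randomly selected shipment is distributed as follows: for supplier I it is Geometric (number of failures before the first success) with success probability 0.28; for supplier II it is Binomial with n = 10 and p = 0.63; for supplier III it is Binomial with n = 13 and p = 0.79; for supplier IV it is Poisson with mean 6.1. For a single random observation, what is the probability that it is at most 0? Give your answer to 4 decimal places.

Conditional on each supplier, P(X ≤ 0): I: 0.28; II: 4.80858e-05; III: 1.54472e-09; IV: 0.00224287.
By total probability, P(X ≤ 0) = 0.25·0.28 + 0.25·4.80858e-05 + 0.25·1.54472e-09 + 0.25·0.00224287 = 0.0705727.

0.0706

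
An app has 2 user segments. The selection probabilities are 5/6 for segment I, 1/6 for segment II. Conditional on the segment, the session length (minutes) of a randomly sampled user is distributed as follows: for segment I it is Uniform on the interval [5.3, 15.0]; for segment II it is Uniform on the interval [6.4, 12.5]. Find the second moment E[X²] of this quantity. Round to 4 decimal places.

107.7867

For each component E[X²] = Var + (mean)², giving I: 110.863; II: 92.4033.
Overall E[X²] = 0.833333·110.863 + 0.166667·92.4033 = 107.787.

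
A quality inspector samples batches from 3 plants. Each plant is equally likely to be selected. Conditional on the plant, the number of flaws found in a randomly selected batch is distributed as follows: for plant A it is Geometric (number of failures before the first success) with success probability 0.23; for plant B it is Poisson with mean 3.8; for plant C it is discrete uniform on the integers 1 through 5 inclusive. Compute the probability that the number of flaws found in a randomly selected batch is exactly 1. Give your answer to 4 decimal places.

Conditional on each plant, P(X = 1): A: 0.1771; B: 0.0850089; C: 0.2.
By total probability, P(X = 1) = 0.333333·0.1771 + 0.333333·0.0850089 + 0.333333·0.2 = 0.154036.

0.1540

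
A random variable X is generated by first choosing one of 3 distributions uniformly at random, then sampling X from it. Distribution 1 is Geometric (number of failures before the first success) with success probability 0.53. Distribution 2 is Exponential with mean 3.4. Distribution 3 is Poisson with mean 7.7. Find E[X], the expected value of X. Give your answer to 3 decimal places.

3.996

Component means — 1: 0.886792; 2: 3.4; 3: 7.7.
E[X] = 0.333333·0.886792 + 0.333333·3.4 + 0.333333·7.7 = 3.9956.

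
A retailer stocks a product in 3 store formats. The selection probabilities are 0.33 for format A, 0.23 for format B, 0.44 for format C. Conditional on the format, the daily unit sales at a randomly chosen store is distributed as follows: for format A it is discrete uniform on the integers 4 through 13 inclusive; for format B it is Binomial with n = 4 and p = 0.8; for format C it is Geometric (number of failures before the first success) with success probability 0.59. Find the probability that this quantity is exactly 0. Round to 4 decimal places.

Conditional on each format, P(X = 0): A: 0; B: 0.0016; C: 0.59.
By total probability, P(X = 0) = 0.33·0 + 0.23·0.0016 + 0.44·0.59 = 0.259968.

0.2600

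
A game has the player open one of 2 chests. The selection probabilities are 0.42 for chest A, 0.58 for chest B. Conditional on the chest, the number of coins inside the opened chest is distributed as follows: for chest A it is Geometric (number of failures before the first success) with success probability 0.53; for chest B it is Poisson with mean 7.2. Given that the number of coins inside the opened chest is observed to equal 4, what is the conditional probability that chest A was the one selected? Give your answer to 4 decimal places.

0.1830

Likelihoods P(X=4 | ·): A: 0.0258623; B: 0.0835985.
Posterior ∝ prior × likelihood. Numerator for A: 0.42·0.0258623 = 0.0108622.
Normalizing constant: 0.42·0.0258623 + 0.58·0.0835985 = 0.0593493.
P(A | observation) = 0.0108622 / 0.0593493 = 0.183021.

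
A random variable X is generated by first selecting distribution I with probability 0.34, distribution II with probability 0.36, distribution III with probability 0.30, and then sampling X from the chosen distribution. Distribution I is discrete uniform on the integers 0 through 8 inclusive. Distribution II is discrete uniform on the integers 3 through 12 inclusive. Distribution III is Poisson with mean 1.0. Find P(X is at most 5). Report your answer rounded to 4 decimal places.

Conditional on each component, P(X ≤ 5): I: 0.666667; II: 0.3; III: 0.999406.
By total probability, P(X ≤ 5) = 0.34·0.666667 + 0.36·0.3 + 0.3·0.999406 = 0.634488.

0.6345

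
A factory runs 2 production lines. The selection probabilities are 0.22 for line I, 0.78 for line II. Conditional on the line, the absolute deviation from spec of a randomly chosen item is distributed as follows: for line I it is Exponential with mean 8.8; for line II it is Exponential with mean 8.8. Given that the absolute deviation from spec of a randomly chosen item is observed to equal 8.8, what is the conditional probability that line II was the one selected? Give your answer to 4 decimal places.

Likelihoods f(8.8 | ·): I: 0.0418045; II: 0.0418045.
Posterior ∝ prior × likelihood. Numerator for II: 0.78·0.0418045 = 0.0326075.
Normalizing constant: 0.22·0.0418045 + 0.78·0.0418045 = 0.0418045.
P(II | observation) = 0.0326075 / 0.0418045 = 0.78.

0.7800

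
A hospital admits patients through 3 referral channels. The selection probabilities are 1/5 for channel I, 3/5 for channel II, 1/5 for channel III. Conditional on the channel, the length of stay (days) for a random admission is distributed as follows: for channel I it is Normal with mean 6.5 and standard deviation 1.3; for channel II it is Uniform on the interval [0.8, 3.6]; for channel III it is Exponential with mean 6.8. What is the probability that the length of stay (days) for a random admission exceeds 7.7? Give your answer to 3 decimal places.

Conditional on each channel, P(X > 7.7): I: 0.177984; II: 0; III: 0.322274.
By total probability, P(X > 7.7) = 0.2·0.177984 + 0.6·0 + 0.2·0.322274 = 0.100052.

0.100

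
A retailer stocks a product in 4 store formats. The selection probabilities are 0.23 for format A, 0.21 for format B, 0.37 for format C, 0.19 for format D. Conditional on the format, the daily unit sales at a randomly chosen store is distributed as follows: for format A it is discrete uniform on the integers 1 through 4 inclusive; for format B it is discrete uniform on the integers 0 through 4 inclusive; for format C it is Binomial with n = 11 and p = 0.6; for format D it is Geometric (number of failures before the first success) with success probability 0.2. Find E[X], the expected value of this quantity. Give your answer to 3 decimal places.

Component means — A: 2.5; B: 2; C: 6.6; D: 4.
E[X] = 0.23·2.5 + 0.21·2 + 0.37·6.6 + 0.19·4 = 4.197.

4.197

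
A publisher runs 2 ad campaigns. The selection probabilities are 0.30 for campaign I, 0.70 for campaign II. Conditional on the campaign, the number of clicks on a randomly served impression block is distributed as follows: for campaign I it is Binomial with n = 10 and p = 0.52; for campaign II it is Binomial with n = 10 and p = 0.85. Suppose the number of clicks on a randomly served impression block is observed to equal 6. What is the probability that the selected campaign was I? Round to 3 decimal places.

Likelihoods P(X=6 | ·): I: 0.220396; II: 0.0400957.
Posterior ∝ prior × likelihood. Numerator for I: 0.3·0.220396 = 0.0661189.
Normalizing constant: 0.3·0.220396 + 0.7·0.0400957 = 0.0941859.
P(I | observation) = 0.0661189 / 0.0941859 = 0.702004.

0.702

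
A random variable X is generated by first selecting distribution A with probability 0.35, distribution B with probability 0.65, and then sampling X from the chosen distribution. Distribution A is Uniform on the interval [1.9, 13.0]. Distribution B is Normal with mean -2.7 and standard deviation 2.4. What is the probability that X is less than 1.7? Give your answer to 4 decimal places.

Conditional on each component, P(X < 1.7): A: 0; B: 0.966623.
By total probability, P(X < 1.7) = 0.35·0 + 0.65·0.966623 = 0.628305.

0.6283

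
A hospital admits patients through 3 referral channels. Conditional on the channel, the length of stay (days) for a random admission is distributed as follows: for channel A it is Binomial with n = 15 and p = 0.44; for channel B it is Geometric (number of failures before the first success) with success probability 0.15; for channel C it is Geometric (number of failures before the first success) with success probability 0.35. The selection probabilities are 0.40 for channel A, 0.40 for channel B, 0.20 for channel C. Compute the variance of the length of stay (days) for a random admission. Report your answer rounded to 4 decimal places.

Per component, A: μ=6.6, E[X²]=47.256; B: μ=5.66667, E[X²]=69.8889; C: μ=1.85714, E[X²]=8.7551.
E[X] = 0.4·6.6 + 0.4·5.66667 + 0.2·1.85714 = 5.2781.
E[X²] = 0.4·47.256 + 0.4·69.8889 + 0.2·8.7551 = 48.609.
Var(X) = E[X²] − (E[X])² = 48.609 − 27.8583 = 20.7507.

20.7507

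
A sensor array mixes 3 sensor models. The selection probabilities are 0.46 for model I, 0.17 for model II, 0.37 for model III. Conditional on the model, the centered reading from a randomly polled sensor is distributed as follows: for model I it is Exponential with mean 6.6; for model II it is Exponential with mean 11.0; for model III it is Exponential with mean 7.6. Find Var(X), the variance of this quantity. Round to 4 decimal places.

Per component, I: μ=6.6, E[X²]=87.12; II: μ=11, E[X²]=242; III: μ=7.6, E[X²]=115.52.
E[X] = 0.46·6.6 + 0.17·11 + 0.37·7.6 = 7.718.
E[X²] = 0.46·87.12 + 0.17·242 + 0.37·115.52 = 123.958.
Var(X) = E[X²] − (E[X])² = 123.958 − 59.5675 = 64.3901.

64.3901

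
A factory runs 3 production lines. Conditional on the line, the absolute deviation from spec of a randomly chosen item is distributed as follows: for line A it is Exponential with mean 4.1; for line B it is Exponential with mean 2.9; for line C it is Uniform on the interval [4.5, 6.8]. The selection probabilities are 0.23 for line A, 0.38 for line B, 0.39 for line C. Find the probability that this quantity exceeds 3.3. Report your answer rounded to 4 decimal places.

0.6146

Conditional on each line, P(X > 3.3): A: 0.447142; B: 0.320481; C: 1.
By total probability, P(X > 3.3) = 0.23·0.447142 + 0.38·0.320481 + 0.39·1 = 0.614626.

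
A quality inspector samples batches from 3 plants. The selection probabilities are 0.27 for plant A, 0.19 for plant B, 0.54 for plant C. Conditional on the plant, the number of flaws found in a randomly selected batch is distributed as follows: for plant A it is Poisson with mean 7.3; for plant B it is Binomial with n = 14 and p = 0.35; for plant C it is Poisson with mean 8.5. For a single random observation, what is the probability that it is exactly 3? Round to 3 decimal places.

0.049

Conditional on each plant, P(X = 3): A: 0.0437993; B: 0.136569; C: 0.0208258.
By total probability, P(X = 3) = 0.27·0.0437993 + 0.19·0.136569 + 0.54·0.0208258 = 0.0490199.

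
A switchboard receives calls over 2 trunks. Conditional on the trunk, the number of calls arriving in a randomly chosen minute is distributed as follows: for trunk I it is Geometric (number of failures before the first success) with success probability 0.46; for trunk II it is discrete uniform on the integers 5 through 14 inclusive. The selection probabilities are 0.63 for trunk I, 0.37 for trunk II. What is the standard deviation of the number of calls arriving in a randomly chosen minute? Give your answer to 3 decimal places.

Per component, I: μ=1.17391, E[X²]=3.93006; II: μ=9.5, E[X²]=98.5.
E[X] = 0.63·1.17391 + 0.37·9.5 = 4.25457.
E[X²] = 0.63·3.93006 + 0.37·98.5 = 38.9209.
Var(X) = E[X²] − (E[X])² = 38.9209 − 18.1013 = 20.8196.
SD(X) = √20.8196 = 4.56285.

4.563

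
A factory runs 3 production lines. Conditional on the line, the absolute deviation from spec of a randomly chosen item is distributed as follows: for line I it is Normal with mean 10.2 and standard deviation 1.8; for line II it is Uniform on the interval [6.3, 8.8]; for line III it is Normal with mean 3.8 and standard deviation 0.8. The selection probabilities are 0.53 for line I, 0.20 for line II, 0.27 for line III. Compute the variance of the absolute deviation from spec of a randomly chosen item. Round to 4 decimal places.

9.3593

Per component, I: μ=10.2, E[X²]=107.28; II: μ=7.55, E[X²]=57.5233; III: μ=3.8, E[X²]=15.08.
E[X] = 0.53·10.2 + 0.2·7.55 + 0.27·3.8 = 7.942.
E[X²] = 0.53·107.28 + 0.2·57.5233 + 0.27·15.08 = 72.4347.
Var(X) = E[X²] − (E[X])² = 72.4347 − 63.0754 = 9.3593.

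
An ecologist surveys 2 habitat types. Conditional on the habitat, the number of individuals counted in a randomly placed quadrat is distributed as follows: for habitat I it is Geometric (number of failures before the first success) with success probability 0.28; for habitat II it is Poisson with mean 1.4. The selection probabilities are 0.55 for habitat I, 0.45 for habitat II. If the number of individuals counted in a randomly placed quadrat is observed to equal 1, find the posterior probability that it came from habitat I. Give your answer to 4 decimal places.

0.4165

Likelihoods P(X=1 | ·): I: 0.2016; II: 0.345236.
Posterior ∝ prior × likelihood. Numerator for I: 0.55·0.2016 = 0.11088.
Normalizing constant: 0.55·0.2016 + 0.45·0.345236 = 0.266236.
P(I | observation) = 0.11088 / 0.266236 = 0.416472.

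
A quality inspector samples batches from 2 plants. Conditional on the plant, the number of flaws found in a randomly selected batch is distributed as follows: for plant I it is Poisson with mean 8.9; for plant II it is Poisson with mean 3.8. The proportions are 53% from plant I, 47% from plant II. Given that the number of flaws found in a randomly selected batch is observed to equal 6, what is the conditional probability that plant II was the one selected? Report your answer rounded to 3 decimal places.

Likelihoods P(X=6 | ·): I: 0.0941427; II: 0.0935513.
Posterior ∝ prior × likelihood. Numerator for II: 0.47·0.0935513 = 0.0439691.
Normalizing constant: 0.53·0.0941427 + 0.47·0.0935513 = 0.0938648.
P(II | observation) = 0.0439691 / 0.0938648 = 0.468431.

0.468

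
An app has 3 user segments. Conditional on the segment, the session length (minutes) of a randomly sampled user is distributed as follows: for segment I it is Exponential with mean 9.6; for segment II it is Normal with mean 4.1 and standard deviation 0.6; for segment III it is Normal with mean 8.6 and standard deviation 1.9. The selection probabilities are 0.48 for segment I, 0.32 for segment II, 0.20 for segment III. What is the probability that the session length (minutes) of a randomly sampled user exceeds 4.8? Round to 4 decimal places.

Conditional on each segment, P(X > 4.8): I: 0.606531; II: 0.121673; III: 0.97725.
By total probability, P(X > 4.8) = 0.48·0.606531 + 0.32·0.121673 + 0.2·0.97725 = 0.52552.

0.5255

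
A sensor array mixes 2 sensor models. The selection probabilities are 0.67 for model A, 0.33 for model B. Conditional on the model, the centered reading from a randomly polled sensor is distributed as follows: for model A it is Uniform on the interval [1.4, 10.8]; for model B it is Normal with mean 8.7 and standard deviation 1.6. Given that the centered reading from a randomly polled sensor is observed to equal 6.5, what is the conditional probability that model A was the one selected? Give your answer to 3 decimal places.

0.690

Likelihoods f(6.5 | ·): A: 0.106383; B: 0.0968827.
Posterior ∝ prior × likelihood. Numerator for A: 0.67·0.106383 = 0.0712766.
Normalizing constant: 0.67·0.106383 + 0.33·0.0968827 = 0.103248.
P(A | observation) = 0.0712766 / 0.103248 = 0.690344.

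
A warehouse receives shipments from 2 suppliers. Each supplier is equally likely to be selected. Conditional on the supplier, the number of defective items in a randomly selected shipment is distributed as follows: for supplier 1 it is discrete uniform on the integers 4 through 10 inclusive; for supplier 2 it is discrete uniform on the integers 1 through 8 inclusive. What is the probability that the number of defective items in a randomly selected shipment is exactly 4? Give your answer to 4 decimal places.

0.1339

Conditional on each supplier, P(X = 4): 1: 0.142857; 2: 0.125.
By total probability, P(X = 4) = 0.5·0.142857 + 0.5·0.125 = 0.133929.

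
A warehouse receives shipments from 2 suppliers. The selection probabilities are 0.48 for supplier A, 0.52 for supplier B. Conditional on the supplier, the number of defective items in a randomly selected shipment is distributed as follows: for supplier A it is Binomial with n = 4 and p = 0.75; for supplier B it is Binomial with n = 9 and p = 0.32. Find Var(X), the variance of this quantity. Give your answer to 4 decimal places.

1.3820

Per component, A: μ=3, E[X²]=9.75; B: μ=2.88, E[X²]=10.2528.
E[X] = 0.48·3 + 0.52·2.88 = 2.9376.
E[X²] = 0.48·9.75 + 0.52·10.2528 = 10.0115.
Var(X) = E[X²] − (E[X])² = 10.0115 − 8.62949 = 1.38196.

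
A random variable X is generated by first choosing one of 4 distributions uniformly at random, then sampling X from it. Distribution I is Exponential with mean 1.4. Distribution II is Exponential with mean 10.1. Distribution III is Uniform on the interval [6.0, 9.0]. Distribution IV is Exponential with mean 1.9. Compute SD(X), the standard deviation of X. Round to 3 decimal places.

Per component, I: μ=1.4, E[X²]=3.92; II: μ=10.1, E[X²]=204.02; III: μ=7.5, E[X²]=57; IV: μ=1.9, E[X²]=7.22.
E[X] = 0.25·1.4 + 0.25·10.1 + 0.25·7.5 + 0.25·1.9 = 5.225.
E[X²] = 0.25·3.92 + 0.25·204.02 + 0.25·57 + 0.25·7.22 = 68.04.
Var(X) = E[X²] − (E[X])² = 68.04 − 27.3006 = 40.7394.
SD(X) = √40.7394 = 6.38274.

6.383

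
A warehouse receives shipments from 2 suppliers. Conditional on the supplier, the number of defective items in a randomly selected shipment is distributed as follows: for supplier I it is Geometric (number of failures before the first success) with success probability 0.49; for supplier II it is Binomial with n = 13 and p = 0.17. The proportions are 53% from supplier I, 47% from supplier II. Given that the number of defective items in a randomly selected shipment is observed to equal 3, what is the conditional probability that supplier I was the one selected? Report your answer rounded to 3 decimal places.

0.252

Likelihoods P(X=3 | ·): I: 0.064999; II: 0.218019.
Posterior ∝ prior × likelihood. Numerator for I: 0.53·0.064999 = 0.0344495.
Normalizing constant: 0.53·0.064999 + 0.47·0.218019 = 0.136918.
P(I | observation) = 0.0344495 / 0.136918 = 0.251606.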